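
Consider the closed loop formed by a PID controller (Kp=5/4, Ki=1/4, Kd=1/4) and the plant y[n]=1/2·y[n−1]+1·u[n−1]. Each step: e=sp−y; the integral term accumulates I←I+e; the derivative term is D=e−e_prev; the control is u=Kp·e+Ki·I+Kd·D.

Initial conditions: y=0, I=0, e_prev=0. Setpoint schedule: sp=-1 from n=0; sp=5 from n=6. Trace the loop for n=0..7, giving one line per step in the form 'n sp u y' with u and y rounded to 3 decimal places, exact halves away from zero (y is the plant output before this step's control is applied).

(exact arithmetic carried between steps; '≈' marks a value shown rounded to 6 d.p. or computed from one; I and e_prev carry over from the previous line; the table rounds u and y to 3 d.p., halves away from zero)
n=0: y=0, sp=-1, e=sp−y=-1; I=-1, D=e−e_prev=-1; u=5/4·(-1)+1/4·(-1)+1/4·(-1)=-1.75; next y=1/2·0+1·(-1.75)=-1.75
n=1: y=-1.75, sp=-1, e=sp−y=0.75; I=-0.25, D=e−e_prev=1.75; u=5/4·0.75+1/4·(-0.25)+1/4·1.75=1.3125; next y=1/2·(-1.75)+1·1.3125=0.4375
n=2: y=0.4375, sp=-1, e=sp−y=-1.4375; I=-1.6875, D=e−e_prev=-2.1875; u=5/4·(-1.4375)+1/4·(-1.6875)+1/4·(-2.1875)=-2.765625; next y=1/2·0.4375+1·(-2.765625)=-2.546875
n=3: y=-2.546875, sp=-1, e=sp−y=1.546875; I=-0.140625, D=e−e_prev=2.984375; u=5/4·1.546875+1/4·(-0.140625)+1/4·2.984375≈2.644531; next y=1/2·(-2.546875)+1·2.644531≈1.371094
n=4: y≈1.371094, sp=-1, e=sp−y≈-2.371094; I≈-2.511719, D=e−e_prev≈-3.917969; u=5/4·(-2.371094)+1/4·(-2.511719)+1/4·(-3.917969)≈-4.571289; next y=1/2·1.371094+1·(-4.571289)≈-3.885742
n=5: y≈-3.885742, sp=-1, e=sp−y≈2.885742; I≈0.374023, D=e−e_prev≈5.256836; u=5/4·2.885742+1/4·0.374023+1/4·5.256836≈5.014893; next y=1/2·(-3.885742)+1·5.014893≈3.072021
n=6: y≈3.072021, sp=5, e=sp−y≈1.927979; I≈2.302002, D=e−e_prev≈-0.957764; u=5/4·1.927979+1/4·2.302002+1/4·(-0.957764)≈2.746033; next y=1/2·3.072021+1·2.746033≈4.282043
n=7: y≈4.282043, sp=5, e=sp−y≈0.717957; I≈3.019958, D=e−e_prev≈-1.210022; u=5/4·0.717957+1/4·3.019958+1/4·(-1.210022)≈1.349930; next y=1/2·4.282043+1·1.349930≈3.490952

0 -1 -1.750 0.000
1 -1 1.313 -1.750
2 -1 -2.766 0.438
3 -1 2.645 -2.547
4 -1 -4.571 1.371
5 -1 5.015 -3.886
6 5 2.746 3.072
7 5 1.350 4.282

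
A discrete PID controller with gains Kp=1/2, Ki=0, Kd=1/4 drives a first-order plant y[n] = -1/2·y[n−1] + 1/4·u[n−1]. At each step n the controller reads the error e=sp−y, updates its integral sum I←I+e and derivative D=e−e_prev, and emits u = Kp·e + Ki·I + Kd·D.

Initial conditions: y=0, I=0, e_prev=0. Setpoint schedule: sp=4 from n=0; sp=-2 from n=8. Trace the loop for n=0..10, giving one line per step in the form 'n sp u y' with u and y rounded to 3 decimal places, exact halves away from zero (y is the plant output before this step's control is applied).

0 4 3.000 0.000
1 4 1.438 0.750
2 4 2.199 -0.016
3 4 1.578 0.558
4 4 2.053 0.116
5 4 1.687 0.455
6 4 1.968 0.194
7 4 1.752 0.395
8 -2 -2.582 0.241
9 -2 -0.366 -0.766
10 -2 -1.410 0.291

(exact arithmetic carried between steps; '≈' marks a value shown rounded to 6 d.p. or computed from one; I and e_prev carry over from the previous line; the table rounds u and y to 3 d.p., halves away from zero)
n=0: y=0, sp=4, e=sp−y=4; I=4, D=e−e_prev=4; u=1/2·4+0·4+1/4·4=3; next y=-1/2·0+1/4·3=0.75
n=1: y=0.75, sp=4, e=sp−y=3.25; I=7.25, D=e−e_prev=-0.75; u=1/2·3.25+0·7.25+1/4·(-0.75)=1.4375; next y=-1/2·0.75+1/4·1.4375=-0.015625
n=2: y=-0.015625, sp=4, e=sp−y=4.015625; I=11.265625, D=e−e_prev=0.765625; u=1/2·4.015625+0·11.265625+1/4·0.765625≈2.199219; next y=-1/2·(-0.015625)+1/4·2.199219≈0.557617
n=3: y≈0.557617, sp=4, e=sp−y≈3.442383; I≈14.708008, D=e−e_prev≈-0.573242; u=1/2·3.442383+0·14.708008+1/4·(-0.573242)≈1.577881; next y=-1/2·0.557617+1/4·1.577881≈0.115662
n=4: y≈0.115662, sp=4, e=sp−y≈3.884338; I≈18.592346, D=e−e_prev≈0.441956; u=1/2·3.884338+0·18.592346+1/4·0.441956≈2.052658; next y=-1/2·0.115662+1/4·2.052658≈0.455334
n=5: y≈0.455334, sp=4, e=sp−y≈3.544666; I≈22.137012, D=e−e_prev≈-0.339672; u=1/2·3.544666+0·22.137012+1/4·(-0.339672)≈1.687415; next y=-1/2·0.455334+1/4·1.687415≈0.194187
n=6: y≈0.194187, sp=4, e=sp−y≈3.805813; I≈25.942826, D=e−e_prev≈0.261147; u=1/2·3.805813+0·25.942826+1/4·0.261147≈1.968193; next y=-1/2·0.194187+1/4·1.968193≈0.394955
n=7: y≈0.394955, sp=4, e=sp−y≈3.605045; I≈29.547871, D=e−e_prev≈-0.200768; u=1/2·3.605045+0·29.547871+1/4·(-0.200768)≈1.752331; next y=-1/2·0.394955+1/4·1.752331≈0.240605
n=8: y≈0.240605, sp=-2, e=sp−y≈-2.240605; I≈27.307265, D=e−e_prev≈-5.845650; u=1/2·(-2.240605)+0·27.307265+1/4·(-5.845650)≈-2.581715; next y=-1/2·0.240605+1/4·(-2.581715)≈-0.765731
n=9: y≈-0.765731, sp=-2, e=sp−y≈-1.234269; I≈26.072997, D=e−e_prev≈1.006337; u=1/2·(-1.234269)+0·26.072997+1/4·1.006337≈-0.365550; next y=-1/2·(-0.765731)+1/4·(-0.365550)≈0.291478
n=10: y≈0.291478, sp=-2, e=sp−y≈-2.291478; I≈23.781519, D=e−e_prev≈-1.057210; u=1/2·(-2.291478)+0·23.781519+1/4·(-1.057210)≈-1.410041; next y=-1/2·0.291478+1/4·(-1.410041)≈-0.498249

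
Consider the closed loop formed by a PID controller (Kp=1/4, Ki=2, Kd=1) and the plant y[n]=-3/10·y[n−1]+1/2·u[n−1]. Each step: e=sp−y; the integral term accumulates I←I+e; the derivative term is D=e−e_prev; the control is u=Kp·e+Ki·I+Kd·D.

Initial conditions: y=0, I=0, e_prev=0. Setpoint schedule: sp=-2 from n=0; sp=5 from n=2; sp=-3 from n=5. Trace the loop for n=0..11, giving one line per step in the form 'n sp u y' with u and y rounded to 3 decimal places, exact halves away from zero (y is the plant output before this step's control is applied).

(exact arithmetic carried between steps; '≈' marks a value shown rounded to 6 d.p. or computed from one; I and e_prev carry over from the previous line; the table rounds u and y to 3 d.p., halves away from zero)
n=0: y=0, sp=-2, e=sp−y=-2; I=-2, D=e−e_prev=-2; u=1/4·(-2)+2·(-2)+1·(-2)=-6.5; next y=-3/10·0+1/2·(-6.5)=-3.25
n=1: y=-3.25, sp=-2, e=sp−y=1.25; I=-0.75, D=e−e_prev=3.25; u=1/4·1.25+2·(-0.75)+1·3.25=2.0625; next y=-3/10·(-3.25)+1/2·2.0625=2.00625
n=2: y=2.00625, sp=5, e=sp−y=2.99375; I=2.24375, D=e−e_prev=1.74375; u=1/4·2.99375+2·2.24375+1·1.74375≈6.979688; next y=-3/10·2.00625+1/2·6.979688≈2.887969
n=3: y≈2.887969, sp=5, e=sp−y≈2.112031; I≈4.355781, D=e−e_prev≈-0.881719; u=1/4·2.112031+2·4.355781+1·(-0.881719)≈8.357852; next y=-3/10·2.887969+1/2·8.357852≈3.312535
n=4: y≈3.312535, sp=5, e=sp−y≈1.687465; I≈6.043246, D=e−e_prev≈-0.424566; u=1/4·1.687465+2·6.043246+1·(-0.424566)≈12.083792; next y=-3/10·3.312535+1/2·12.083792≈5.048135
n=5: y≈5.048135, sp=-3, e=sp−y≈-8.048135; I≈-2.004889, D=e−e_prev≈-9.735600; u=1/4·(-8.048135)+2·(-2.004889)+1·(-9.735600)≈-15.757413; next y=-3/10·5.048135+1/2·(-15.757413)≈-9.393147
n=6: y≈-9.393147, sp=-3, e=sp−y≈6.393147; I≈4.388258, D=e−e_prev≈14.441283; u=1/4·6.393147+2·4.388258+1·14.441283≈24.816085; next y=-3/10·(-9.393147)+1/2·24.816085≈15.225986
n=7: y≈15.225986, sp=-3, e=sp−y≈-18.225986; I≈-13.837729, D=e−e_prev≈-24.619134; u=1/4·(-18.225986)+2·(-13.837729)+1·(-24.619134)≈-56.851088; next y=-3/10·15.225986+1/2·(-56.851088)≈-32.993340
n=8: y≈-32.993340, sp=-3, e=sp−y≈29.993340; I≈16.155611, D=e−e_prev≈48.219326; u=1/4·29.993340+2·16.155611+1·48.219326≈88.028883; next y=-3/10·(-32.993340)+1/2·88.028883≈53.912444
n=9: y≈53.912444, sp=-3, e=sp−y≈-56.912444; I≈-40.756833, D=e−e_prev≈-86.905783; u=1/4·(-56.912444)+2·(-40.756833)+1·(-86.905783)≈-182.647559; next y=-3/10·53.912444+1/2·(-182.647559)≈-107.497513
n=10: y≈-107.497513, sp=-3, e=sp−y≈104.497513; I≈63.740680, D=e−e_prev≈161.409956; u=1/4·104.497513+2·63.740680+1·161.409956≈315.015695; next y=-3/10·(-107.497513)+1/2·315.015695≈189.757101
n=11: y≈189.757101, sp=-3, e=sp−y≈-192.757101; I≈-129.016421, D=e−e_prev≈-297.254614; u=1/4·(-192.757101)+2·(-129.016421)+1·(-297.254614)≈-603.476731; next y=-3/10·189.757101+1/2·(-603.476731)≈-358.665496

0 -2 -6.500 0.000
1 -2 2.063 -3.250
2 5 6.980 2.006
3 5 8.358 2.888
4 5 12.084 3.313
5 -3 -15.757 5.048
6 -3 24.816 -9.393
7 -3 -56.851 15.226
8 -3 88.029 -32.993
9 -3 -182.648 53.912
10 -3 315.016 -107.498
11 -3 -603.477 189.757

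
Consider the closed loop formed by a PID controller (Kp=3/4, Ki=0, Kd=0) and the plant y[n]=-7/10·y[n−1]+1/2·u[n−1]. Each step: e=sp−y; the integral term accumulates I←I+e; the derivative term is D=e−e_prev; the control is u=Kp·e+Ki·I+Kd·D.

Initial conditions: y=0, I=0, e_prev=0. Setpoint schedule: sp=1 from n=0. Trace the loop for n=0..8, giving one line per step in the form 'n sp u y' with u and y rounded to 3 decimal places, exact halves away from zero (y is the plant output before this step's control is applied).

0 1 0.750 0.000
1 1 0.469 0.375
2 1 0.771 -0.028
3 1 0.446 0.405
4 1 0.795 -0.061
5 1 0.420 0.440
6 1 0.824 -0.098
7 1 0.390 0.481
8 1 0.856 -0.142

(exact arithmetic carried between steps; '≈' marks a value shown rounded to 6 d.p. or computed from one; I and e_prev carry over from the previous line; the table rounds u and y to 3 d.p., halves away from zero)
n=0: y=0, sp=1, e=sp−y=1; I=1, D=e−e_prev=1; u=3/4·1+0·1+0·1=0.75; next y=-7/10·0+1/2·0.75=0.375
n=1: y=0.375, sp=1, e=sp−y=0.625; I=1.625, D=e−e_prev=-0.375; u=3/4·0.625+0·1.625+0·(-0.375)=0.46875; next y=-7/10·0.375+1/2·0.46875=-0.028125
n=2: y=-0.028125, sp=1, e=sp−y=1.028125; I=2.653125, D=e−e_prev=0.403125; u=3/4·1.028125+0·2.653125+0·0.403125≈0.771094; next y=-7/10·(-0.028125)+1/2·0.771094≈0.405234
n=3: y≈0.405234, sp=1, e=sp−y≈0.594766; I≈3.247891, D=e−e_prev≈-0.433359; u=3/4·0.594766+0·3.247891+0·(-0.433359)≈0.446074; next y=-7/10·0.405234+1/2·0.446074≈-0.060627
n=4: y≈-0.060627, sp=1, e=sp−y≈1.060627; I≈4.308518, D=e−e_prev≈0.465861; u=3/4·1.060627+0·4.308518+0·0.465861≈0.795470; next y=-7/10·(-0.060627)+1/2·0.795470≈0.440174
n=5: y≈0.440174, sp=1, e=sp−y≈0.559826; I≈4.868344, D=e−e_prev≈-0.500801; u=3/4·0.559826+0·4.868344+0·(-0.500801)≈0.419870; next y=-7/10·0.440174+1/2·0.419870≈-0.098187
n=6: y≈-0.098187, sp=1, e=sp−y≈1.098187; I≈5.966531, D=e−e_prev≈0.538361; u=3/4·1.098187+0·5.966531+0·0.538361≈0.823640; next y=-7/10·(-0.098187)+1/2·0.823640≈0.480551
n=7: y≈0.480551, sp=1, e=sp−y≈0.519449; I≈6.485980, D=e−e_prev≈-0.578738; u=3/4·0.519449+0·6.485980+0·(-0.578738)≈0.389587; next y=-7/10·0.480551+1/2·0.389587≈-0.141592
n=8: y≈-0.141592, sp=1, e=sp−y≈1.141592; I≈7.627572, D=e−e_prev≈0.622143; u=3/4·1.141592+0·7.627572+0·0.622143≈0.856194; next y=-7/10·(-0.141592)+1/2·0.856194≈0.527212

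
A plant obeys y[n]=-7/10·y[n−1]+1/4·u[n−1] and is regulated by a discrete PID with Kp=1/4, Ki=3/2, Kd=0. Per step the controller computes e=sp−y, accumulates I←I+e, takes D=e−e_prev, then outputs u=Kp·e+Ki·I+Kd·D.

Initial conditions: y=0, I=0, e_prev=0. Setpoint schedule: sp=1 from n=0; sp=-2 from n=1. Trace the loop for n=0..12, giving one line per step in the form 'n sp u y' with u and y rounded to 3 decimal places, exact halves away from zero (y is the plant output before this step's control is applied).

(exact arithmetic carried between steps; '≈' marks a value shown rounded to 6 d.p. or computed from one; I and e_prev carry over from the previous line; the table rounds u and y to 3 d.p., halves away from zero)
n=0: y=0, sp=1, e=sp−y=1; I=1, D=e−e_prev=1; u=1/4·1+3/2·1+0·1=1.75; next y=-7/10·0+1/4·1.75=0.4375
n=1: y=0.4375, sp=-2, e=sp−y=-2.4375; I=-1.4375, D=e−e_prev=-3.4375; u=1/4·(-2.4375)+3/2·(-1.4375)+0·(-3.4375)=-2.765625; next y=-7/10·0.4375+1/4·(-2.765625)≈-0.997656
n=2: y≈-0.997656, sp=-2, e=sp−y≈-1.002344; I≈-2.439844, D=e−e_prev≈1.435156; u=1/4·(-1.002344)+3/2·(-2.439844)+0·1.435156≈-3.910352; next y=-7/10·(-0.997656)+1/4·(-3.910352)≈-0.279229
n=3: y≈-0.279229, sp=-2, e=sp−y≈-1.720771; I≈-4.160615, D=e−e_prev≈-0.718428; u=1/4·(-1.720771)+3/2·(-4.160615)+0·(-0.718428)≈-6.671116; next y=-7/10·(-0.279229)+1/4·(-6.671116)≈-1.472319
n=4: y≈-1.472319, sp=-2, e=sp−y≈-0.527681; I≈-4.688296, D=e−e_prev≈1.193090; u=1/4·(-0.527681)+3/2·(-4.688296)+0·1.193090≈-7.164365; next y=-7/10·(-1.472319)+1/4·(-7.164365)≈-0.760468
n=5: y≈-0.760468, sp=-2, e=sp−y≈-1.239532; I≈-5.927828, D=e−e_prev≈-0.711851; u=1/4·(-1.239532)+3/2·(-5.927828)+0·(-0.711851)≈-9.201626; next y=-7/10·(-0.760468)+1/4·(-9.201626)≈-1.768079
n=6: y≈-1.768079, sp=-2, e=sp−y≈-0.231921; I≈-6.159749, D=e−e_prev≈1.007611; u=1/4·(-0.231921)+3/2·(-6.159749)+0·1.007611≈-9.297605; next y=-7/10·(-1.768079)+1/4·(-9.297605)≈-1.086746
n=7: y≈-1.086746, sp=-2, e=sp−y≈-0.913254; I≈-7.073004, D=e−e_prev≈-0.681333; u=1/4·(-0.913254)+3/2·(-7.073004)+0·(-0.681333)≈-10.837819; next y=-7/10·(-1.086746)+1/4·(-10.837819)≈-1.948733
n=8: y≈-1.948733, sp=-2, e=sp−y≈-0.051267; I≈-7.124271, D=e−e_prev≈0.861987; u=1/4·(-0.051267)+3/2·(-7.124271)+0·0.861987≈-10.699223; next y=-7/10·(-1.948733)+1/4·(-10.699223)≈-1.310693
n=9: y≈-1.310693, sp=-2, e=sp−y≈-0.689307; I≈-7.813578, D=e−e_prev≈-0.638040; u=1/4·(-0.689307)+3/2·(-7.813578)+0·(-0.638040)≈-11.892694; next y=-7/10·(-1.310693)+1/4·(-11.892694)≈-2.055688
n=10: y≈-2.055688, sp=-2, e=sp−y≈0.055688; I≈-7.757890, D=e−e_prev≈0.744995; u=1/4·0.055688+3/2·(-7.757890)+0·0.744995≈-11.622912; next y=-7/10·(-2.055688)+1/4·(-11.622912)≈-1.466746
n=11: y≈-1.466746, sp=-2, e=sp−y≈-0.533254; I≈-8.291143, D=e−e_prev≈-0.588942; u=1/4·(-0.533254)+3/2·(-8.291143)+0·(-0.588942)≈-12.570028; next y=-7/10·(-1.466746)+1/4·(-12.570028)≈-2.115785
n=12: y≈-2.115785, sp=-2, e=sp−y≈0.115785; I≈-8.175359, D=e−e_prev≈0.649038; u=1/4·0.115785+3/2·(-8.175359)+0·0.649038≈-12.234092; next y=-7/10·(-2.115785)+1/4·(-12.234092)≈-1.577474

0 1 1.750 0.000
1 -2 -2.766 0.438
2 -2 -3.910 -0.998
3 -2 -6.671 -0.279
4 -2 -7.164 -1.472
5 -2 -9.202 -0.760
6 -2 -9.298 -1.768
7 -2 -10.838 -1.087
8 -2 -10.699 -1.949
9 -2 -11.893 -1.311
10 -2 -11.623 -2.056
11 -2 -12.570 -1.467
12 -2 -12.234 -2.116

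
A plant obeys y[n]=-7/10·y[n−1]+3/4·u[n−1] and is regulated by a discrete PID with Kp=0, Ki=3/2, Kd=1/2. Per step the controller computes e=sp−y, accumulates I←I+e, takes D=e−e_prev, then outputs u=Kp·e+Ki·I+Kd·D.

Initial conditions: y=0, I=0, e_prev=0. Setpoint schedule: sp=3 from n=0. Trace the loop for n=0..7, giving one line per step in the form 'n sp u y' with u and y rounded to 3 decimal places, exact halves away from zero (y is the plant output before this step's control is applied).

0 3 6.000 0.000
1 3 0.000 4.500
2 3 15.300 -3.150
3 3 -12.960 13.680
4 3 45.387 -19.296
5 3 -71.344 47.547
6 3 163.934 -86.791
7 3 -309.539 183.704

(exact arithmetic carried between steps; '≈' marks a value shown rounded to 6 d.p. or computed from one; I and e_prev carry over from the previous line; the table rounds u and y to 3 d.p., halves away from zero)
n=0: y=0, sp=3, e=sp−y=3; I=3, D=e−e_prev=3; u=0·3+3/2·3+1/2·3=6; next y=-7/10·0+3/4·6=4.5
n=1: y=4.5, sp=3, e=sp−y=-1.5; I=1.5, D=e−e_prev=-4.5; u=0·(-1.5)+3/2·1.5+1/2·(-4.5)=0; next y=-7/10·4.5+3/4·0=-3.15
n=2: y=-3.15, sp=3, e=sp−y=6.15; I=7.65, D=e−e_prev=7.65; u=0·6.15+3/2·7.65+1/2·7.65=15.3; next y=-7/10·(-3.15)+3/4·15.3=13.68
n=3: y=13.68, sp=3, e=sp−y=-10.68; I=-3.03, D=e−e_prev=-16.83; u=0·(-10.68)+3/2·(-3.03)+1/2·(-16.83)=-12.96; next y=-7/10·13.68+3/4·(-12.96)=-19.296
n=4: y=-19.296, sp=3, e=sp−y=22.296; I=19.266, D=e−e_prev=32.976; u=0·22.296+3/2·19.266+1/2·32.976=45.387; next y=-7/10·(-19.296)+3/4·45.387=47.54745
n=5: y=47.54745, sp=3, e=sp−y=-44.54745; I=-25.28145, D=e−e_prev=-66.84345; u=0·(-44.54745)+3/2·(-25.28145)+1/2·(-66.84345)=-71.3439; next y=-7/10·47.54745+3/4·(-71.3439)=-86.79114
n=6: y=-86.79114, sp=3, e=sp−y=89.79114; I=64.50969, D=e−e_prev=134.33859; u=0·89.79114+3/2·64.50969+1/2·134.33859=163.93383; next y=-7/10·(-86.79114)+3/4·163.93383≈183.704171
n=7: y≈183.704171, sp=3, e=sp−y≈-180.704171; I≈-116.194481, D=e−e_prev≈-270.495311; u=0·(-180.704171)+3/2·(-116.194481)+1/2·(-270.495311)≈-309.539376; next y=-7/10·183.704171+3/4·(-309.539376)≈-360.747451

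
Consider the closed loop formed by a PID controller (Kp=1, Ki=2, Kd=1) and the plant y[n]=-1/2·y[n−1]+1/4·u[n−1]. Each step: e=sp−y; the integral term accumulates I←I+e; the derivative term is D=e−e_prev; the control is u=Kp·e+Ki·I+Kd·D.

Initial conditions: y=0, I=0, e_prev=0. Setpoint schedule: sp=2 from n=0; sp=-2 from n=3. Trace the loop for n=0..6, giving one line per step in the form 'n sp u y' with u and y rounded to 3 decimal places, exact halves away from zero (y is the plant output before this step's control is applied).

(exact arithmetic carried between steps; '≈' marks a value shown rounded to 6 d.p. or computed from one; I and e_prev carry over from the previous line; the table rounds u and y to 3 d.p., halves away from zero)
n=0: y=0, sp=2, e=sp−y=2; I=2, D=e−e_prev=2; u=1·2+2·2+1·2=8; next y=-1/2·0+1/4·8=2
n=1: y=2, sp=2, e=sp−y=0; I=2, D=e−e_prev=-2; u=1·0+2·2+1·(-2)=2; next y=-1/2·2+1/4·2=-0.5
n=2: y=-0.5, sp=2, e=sp−y=2.5; I=4.5, D=e−e_prev=2.5; u=1·2.5+2·4.5+1·2.5=14; next y=-1/2·(-0.5)+1/4·14=3.75
n=3: y=3.75, sp=-2, e=sp−y=-5.75; I=-1.25, D=e−e_prev=-8.25; u=1·(-5.75)+2·(-1.25)+1·(-8.25)=-16.5; next y=-1/2·3.75+1/4·(-16.5)=-6
n=4: y=-6, sp=-2, e=sp−y=4; I=2.75, D=e−e_prev=9.75; u=1·4+2·2.75+1·9.75=19.25; next y=-1/2·(-6)+1/4·19.25=7.8125
n=5: y=7.8125, sp=-2, e=sp−y=-9.8125; I=-7.0625, D=e−e_prev=-13.8125; u=1·(-9.8125)+2·(-7.0625)+1·(-13.8125)=-37.75; next y=-1/2·7.8125+1/4·(-37.75)=-13.34375
n=6: y=-13.34375, sp=-2, e=sp−y=11.34375; I=4.28125, D=e−e_prev=21.15625; u=1·11.34375+2·4.28125+1·21.15625=41.0625; next y=-1/2·(-13.34375)+1/4·41.0625=16.9375

0 2 8.000 0.000
1 2 2.000 2.000
2 2 14.000 -0.500
3 -2 -16.500 3.750
4 -2 19.250 -6.000
5 -2 -37.750 7.813
6 -2 41.063 -13.344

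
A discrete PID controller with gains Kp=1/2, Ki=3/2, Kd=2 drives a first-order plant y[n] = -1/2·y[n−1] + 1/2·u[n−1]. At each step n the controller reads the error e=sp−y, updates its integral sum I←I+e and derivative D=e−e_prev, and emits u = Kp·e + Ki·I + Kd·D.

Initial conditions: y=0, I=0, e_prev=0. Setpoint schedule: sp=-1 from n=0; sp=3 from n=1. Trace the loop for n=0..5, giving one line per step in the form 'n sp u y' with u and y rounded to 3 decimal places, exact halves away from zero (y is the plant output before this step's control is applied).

0 -1 -4.000 0.000
1 3 20.500 -2.000
2 3 -37.000 11.250
3 3 118.625 -24.125
4 3 -293.438 71.375
5 3 810.125 -182.406

(exact arithmetic carried between steps; '≈' marks a value shown rounded to 6 d.p. or computed from one; I and e_prev carry over from the previous line; the table rounds u and y to 3 d.p., halves away from zero)
n=0: y=0, sp=-1, e=sp−y=-1; I=-1, D=e−e_prev=-1; u=1/2·(-1)+3/2·(-1)+2·(-1)=-4; next y=-1/2·0+1/2·(-4)=-2
n=1: y=-2, sp=3, e=sp−y=5; I=4, D=e−e_prev=6; u=1/2·5+3/2·4+2·6=20.5; next y=-1/2·(-2)+1/2·20.5=11.25
n=2: y=11.25, sp=3, e=sp−y=-8.25; I=-4.25, D=e−e_prev=-13.25; u=1/2·(-8.25)+3/2·(-4.25)+2·(-13.25)=-37; next y=-1/2·11.25+1/2·(-37)=-24.125
n=3: y=-24.125, sp=3, e=sp−y=27.125; I=22.875, D=e−e_prev=35.375; u=1/2·27.125+3/2·22.875+2·35.375=118.625; next y=-1/2·(-24.125)+1/2·118.625=71.375
n=4: y=71.375, sp=3, e=sp−y=-68.375; I=-45.5, D=e−e_prev=-95.5; u=1/2·(-68.375)+3/2·(-45.5)+2·(-95.5)=-293.4375; next y=-1/2·71.375+1/2·(-293.4375)=-182.40625
n=5: y=-182.40625, sp=3, e=sp−y=185.40625; I=139.90625, D=e−e_prev=253.78125; u=1/2·185.40625+3/2·139.90625+2·253.78125=810.125; next y=-1/2·(-182.40625)+1/2·810.125=496.265625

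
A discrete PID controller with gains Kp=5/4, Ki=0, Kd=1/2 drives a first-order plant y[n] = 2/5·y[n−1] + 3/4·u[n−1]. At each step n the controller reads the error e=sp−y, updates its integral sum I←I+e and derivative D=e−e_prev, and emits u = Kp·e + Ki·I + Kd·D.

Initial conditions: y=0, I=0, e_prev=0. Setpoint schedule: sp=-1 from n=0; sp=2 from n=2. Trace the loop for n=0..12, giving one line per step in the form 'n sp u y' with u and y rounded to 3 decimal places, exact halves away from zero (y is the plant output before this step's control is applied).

0 -1 -1.750 0.000
1 -1 1.047 -1.313
2 2 2.888 0.260
3 2 -1.343 2.270
4 2 3.809 -0.099
5 2 -2.479 2.817
6 2 5.191 -0.733
7 2 -4.166 3.600
8 2 7.248 -1.685
9 2 -6.676 4.762
10 2 10.310 -3.102
11 2 -10.411 6.492
12 2 14.867 -5.212

(exact arithmetic carried between steps; '≈' marks a value shown rounded to 6 d.p. or computed from one; I and e_prev carry over from the previous line; the table rounds u and y to 3 d.p., halves away from zero)
n=0: y=0, sp=-1, e=sp−y=-1; I=-1, D=e−e_prev=-1; u=5/4·(-1)+0·(-1)+1/2·(-1)=-1.75; next y=2/5·0+3/4·(-1.75)=-1.3125
n=1: y=-1.3125, sp=-1, e=sp−y=0.3125; I=-0.6875, D=e−e_prev=1.3125; u=5/4·0.3125+0·(-0.6875)+1/2·1.3125=1.046875; next y=2/5·(-1.3125)+3/4·1.046875≈0.260156
n=2: y≈0.260156, sp=2, e=sp−y≈1.739844; I≈1.052344, D=e−e_prev≈1.427344; u=5/4·1.739844+0·1.052344+1/2·1.427344≈2.888477; next y=2/5·0.260156+3/4·2.888477≈2.270420
n=3: y≈2.270420, sp=2, e=sp−y≈-0.270420; I≈0.781924, D=e−e_prev≈-2.010264; u=5/4·(-0.270420)+0·0.781924+1/2·(-2.010264)≈-1.343157; next y=2/5·2.270420+3/4·(-1.343157)≈-0.099200
n=4: y≈-0.099200, sp=2, e=sp−y≈2.099200; I≈2.881123, D=e−e_prev≈2.369620; u=5/4·2.099200+0·2.881123+1/2·2.369620≈3.808809; next y=2/5·(-0.099200)+3/4·3.808809≈2.816927
n=5: y≈2.816927, sp=2, e=sp−y≈-0.816927; I≈2.064196, D=e−e_prev≈-2.916127; u=5/4·(-0.816927)+0·2.064196+1/2·(-2.916127)≈-2.479222; next y=2/5·2.816927+3/4·(-2.479222)≈-0.732646
n=6: y≈-0.732646, sp=2, e=sp−y≈2.732646; I≈4.796842, D=e−e_prev≈3.549573; u=5/4·2.732646+0·4.796842+1/2·3.549573≈5.190594; next y=2/5·(-0.732646)+3/4·5.190594≈3.599887
n=7: y≈3.599887, sp=2, e=sp−y≈-1.599887; I≈3.196955, D=e−e_prev≈-4.332533; u=5/4·(-1.599887)+0·3.196955+1/2·(-4.332533)≈-4.166125; next y=2/5·3.599887+3/4·(-4.166125)≈-1.684639
n=8: y≈-1.684639, sp=2, e=sp−y≈3.684639; I≈6.881594, D=e−e_prev≈5.284526; u=5/4·3.684639+0·6.881594+1/2·5.284526≈7.248062; next y=2/5·(-1.684639)+3/4·7.248062≈4.762191
n=9: y≈4.762191, sp=2, e=sp−y≈-2.762191; I≈4.119403, D=e−e_prev≈-6.446830; u=5/4·(-2.762191)+0·4.119403+1/2·(-6.446830)≈-6.676153; next y=2/5·4.762191+3/4·(-6.676153)≈-3.102239
n=10: y≈-3.102239, sp=2, e=sp−y≈5.102239; I≈9.221642, D=e−e_prev≈7.864429; u=5/4·5.102239+0·9.221642+1/2·7.864429≈10.310013; next y=2/5·(-3.102239)+3/4·10.310013≈6.491614
n=11: y≈6.491614, sp=2, e=sp−y≈-4.491614; I≈4.730028, D=e−e_prev≈-9.593853; u=5/4·(-4.491614)+0·4.730028+1/2·(-9.593853)≈-10.411444; next y=2/5·6.491614+3/4·(-10.411444)≈-5.211938
n=12: y≈-5.211938, sp=2, e=sp−y≈7.211938; I≈11.941965, D=e−e_prev≈11.703552; u=5/4·7.211938+0·11.941965+1/2·11.703552≈14.866698; next y=2/5·(-5.211938)+3/4·14.866698≈9.065248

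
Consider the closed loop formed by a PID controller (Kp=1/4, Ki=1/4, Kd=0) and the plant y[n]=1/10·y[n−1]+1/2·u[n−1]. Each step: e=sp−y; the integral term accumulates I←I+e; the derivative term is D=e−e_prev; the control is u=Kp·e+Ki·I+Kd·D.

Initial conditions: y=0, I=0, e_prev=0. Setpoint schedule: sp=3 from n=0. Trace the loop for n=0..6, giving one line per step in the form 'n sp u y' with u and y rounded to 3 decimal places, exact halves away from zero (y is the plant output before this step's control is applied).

0 3 1.500 0.000
1 3 1.875 0.750
2 3 2.306 1.013
3 3 2.682 1.254
4 3 3.013 1.467
5 3 3.303 1.653
6 3 3.558 1.817

(exact arithmetic carried between steps; '≈' marks a value shown rounded to 6 d.p. or computed from one; I and e_prev carry over from the previous line; the table rounds u and y to 3 d.p., halves away from zero)
n=0: y=0, sp=3, e=sp−y=3; I=3, D=e−e_prev=3; u=1/4·3+1/4·3+0·3=1.5; next y=1/10·0+1/2·1.5=0.75
n=1: y=0.75, sp=3, e=sp−y=2.25; I=5.25, D=e−e_prev=-0.75; u=1/4·2.25+1/4·5.25+0·(-0.75)=1.875; next y=1/10·0.75+1/2·1.875=1.0125
n=2: y=1.0125, sp=3, e=sp−y=1.9875; I=7.2375, D=e−e_prev=-0.2625; u=1/4·1.9875+1/4·7.2375+0·(-0.2625)=2.30625; next y=1/10·1.0125+1/2·2.30625=1.254375
n=3: y=1.254375, sp=3, e=sp−y=1.745625; I=8.983125, D=e−e_prev=-0.241875; u=1/4·1.745625+1/4·8.983125+0·(-0.241875)≈2.682188; next y=1/10·1.254375+1/2·2.682188≈1.466531
n=4: y≈1.466531, sp=3, e=sp−y≈1.533469; I≈10.516594, D=e−e_prev≈-0.212156; u=1/4·1.533469+1/4·10.516594+0·(-0.212156)≈3.012516; next y=1/10·1.466531+1/2·3.012516≈1.652911
n=5: y≈1.652911, sp=3, e=sp−y≈1.347089; I≈11.863683, D=e−e_prev≈-0.186380; u=1/4·1.347089+1/4·11.863683+0·(-0.186380)≈3.302693; next y=1/10·1.652911+1/2·3.302693≈1.816638
n=6: y≈1.816638, sp=3, e=sp−y≈1.183362; I≈13.047045, D=e−e_prev≈-0.163727; u=1/4·1.183362+1/4·13.047045+0·(-0.163727)≈3.557602; next y=1/10·1.816638+1/2·3.557602≈1.960465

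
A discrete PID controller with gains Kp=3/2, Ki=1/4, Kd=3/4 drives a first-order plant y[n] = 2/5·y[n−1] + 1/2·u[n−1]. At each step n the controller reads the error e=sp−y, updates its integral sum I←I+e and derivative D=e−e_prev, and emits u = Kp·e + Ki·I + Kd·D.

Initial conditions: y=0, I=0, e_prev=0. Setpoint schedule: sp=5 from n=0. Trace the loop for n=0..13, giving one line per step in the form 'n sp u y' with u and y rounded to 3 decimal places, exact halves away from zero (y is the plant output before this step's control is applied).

(exact arithmetic carried between steps; '≈' marks a value shown rounded to 6 d.p. or computed from one; I and e_prev carry over from the previous line; the table rounds u and y to 3 d.p., halves away from zero)
n=0: y=0, sp=5, e=sp−y=5; I=5, D=e−e_prev=5; u=3/2·5+1/4·5+3/4·5=12.5; next y=2/5·0+1/2·12.5=6.25
n=1: y=6.25, sp=5, e=sp−y=-1.25; I=3.75, D=e−e_prev=-6.25; u=3/2·(-1.25)+1/4·3.75+3/4·(-6.25)=-5.625; next y=2/5·6.25+1/2·(-5.625)=-0.3125
n=2: y=-0.3125, sp=5, e=sp−y=5.3125; I=9.0625, D=e−e_prev=6.5625; u=3/2·5.3125+1/4·9.0625+3/4·6.5625=15.15625; next y=2/5·(-0.3125)+1/2·15.15625=7.453125
n=3: y=7.453125, sp=5, e=sp−y=-2.453125; I=6.609375, D=e−e_prev=-7.765625; u=3/2·(-2.453125)+1/4·6.609375+3/4·(-7.765625)≈-7.851563; next y=2/5·7.453125+1/2·(-7.851563)≈-0.944531
n=4: y≈-0.944531, sp=5, e=sp−y≈5.944531; I≈12.553906, D=e−e_prev≈8.397656; u=3/2·5.944531+1/4·12.553906+3/4·8.397656≈18.353516; next y=2/5·(-0.944531)+1/2·18.353516≈8.798945
n=5: y≈8.798945, sp=5, e=sp−y≈-3.798945; I≈8.754961, D=e−e_prev≈-9.743477; u=3/2·(-3.798945)+1/4·8.754961+3/4·(-9.743477)≈-10.817285; next y=2/5·8.798945+1/2·(-10.817285)≈-1.889064
n=6: y≈-1.889064, sp=5, e=sp−y≈6.889064; I≈15.644025, D=e−e_prev≈10.688010; u=3/2·6.889064+1/4·15.644025+3/4·10.688010≈22.260610; next y=2/5·(-1.889064)+1/2·22.260610≈10.374679
n=7: y≈10.374679, sp=5, e=sp−y≈-5.374679; I≈10.269346, D=e−e_prev≈-12.263744; u=3/2·(-5.374679)+1/4·10.269346+3/4·(-12.263744)≈-14.692490; next y=2/5·10.374679+1/2·(-14.692490)≈-3.196373
n=8: y≈-3.196373, sp=5, e=sp−y≈8.196373; I≈18.465719, D=e−e_prev≈13.571053; u=3/2·8.196373+1/4·18.465719+3/4·13.571053≈27.089280; next y=2/5·(-3.196373)+1/2·27.089280≈12.266090
n=9: y≈12.266090, sp=5, e=sp−y≈-7.266090; I≈11.199629, D=e−e_prev≈-15.462464; u=3/2·(-7.266090)+1/4·11.199629+3/4·(-15.462464)≈-19.696076; next y=2/5·12.266090+1/2·(-19.696076)≈-4.941602
n=10: y≈-4.941602, sp=5, e=sp−y≈9.941602; I≈21.141231, D=e−e_prev≈17.207693; u=3/2·9.941602+1/4·21.141231+3/4·17.207693≈33.103480; next y=2/5·(-4.941602)+1/2·33.103480≈14.575099
n=11: y≈14.575099, sp=5, e=sp−y≈-9.575099; I≈11.566132, D=e−e_prev≈-19.516701; u=3/2·(-9.575099)+1/4·11.566132+3/4·(-19.516701)≈-26.108642; next y=2/5·14.575099+1/2·(-26.108642)≈-7.224281
n=12: y≈-7.224281, sp=5, e=sp−y≈12.224281; I≈23.790413, D=e−e_prev≈21.799381; u=3/2·12.224281+1/4·23.790413+3/4·21.799381≈40.633561; next y=2/5·(-7.224281)+1/2·40.633561≈17.427068
n=13: y≈17.427068, sp=5, e=sp−y≈-12.427068; I≈11.363345, D=e−e_prev≈-24.651349; u=3/2·(-12.427068)+1/4·11.363345+3/4·(-24.651349)≈-34.288277; next y=2/5·17.427068+1/2·(-34.288277)≈-10.173311

0 5 12.500 0.000
1 5 -5.625 6.250
2 5 15.156 -0.313
3 5 -7.852 7.453
4 5 18.354 -0.945
5 5 -10.817 8.799
6 5 22.261 -1.889
7 5 -14.692 10.375
8 5 27.089 -3.196
9 5 -19.696 12.266
10 5 33.103 -4.942
11 5 -26.109 14.575
12 5 40.634 -7.224
13 5 -34.288 17.427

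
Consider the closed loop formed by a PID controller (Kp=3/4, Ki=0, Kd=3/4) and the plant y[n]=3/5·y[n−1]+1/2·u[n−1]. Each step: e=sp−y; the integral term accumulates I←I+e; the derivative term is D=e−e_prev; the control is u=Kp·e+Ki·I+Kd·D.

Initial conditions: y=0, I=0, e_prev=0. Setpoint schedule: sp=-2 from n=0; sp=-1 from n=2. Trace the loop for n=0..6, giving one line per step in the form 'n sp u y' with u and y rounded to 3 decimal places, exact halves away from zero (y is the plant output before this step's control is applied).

0 -2 -3.000 0.000
1 -2 0.750 -1.500
2 -1 -0.338 -0.525
3 -1 -0.418 -0.484
4 -1 -0.364 -0.499
5 -1 -0.402 -0.482
6 -1 -0.376 -0.490

(exact arithmetic carried between steps; '≈' marks a value shown rounded to 6 d.p. or computed from one; I and e_prev carry over from the previous line; the table rounds u and y to 3 d.p., halves away from zero)
n=0: y=0, sp=-2, e=sp−y=-2; I=-2, D=e−e_prev=-2; u=3/4·(-2)+0·(-2)+3/4·(-2)=-3; next y=3/5·0+1/2·(-3)=-1.5
n=1: y=-1.5, sp=-2, e=sp−y=-0.5; I=-2.5, D=e−e_prev=1.5; u=3/4·(-0.5)+0·(-2.5)+3/4·1.5=0.75; next y=3/5·(-1.5)+1/2·0.75=-0.525
n=2: y=-0.525, sp=-1, e=sp−y=-0.475; I=-2.975, D=e−e_prev=0.025; u=3/4·(-0.475)+0·(-2.975)+3/4·0.025=-0.3375; next y=3/5·(-0.525)+1/2·(-0.3375)=-0.48375
n=3: y=-0.48375, sp=-1, e=sp−y=-0.51625; I=-3.49125, D=e−e_prev=-0.04125; u=3/4·(-0.51625)+0·(-3.49125)+3/4·(-0.04125)=-0.418125; next y=3/5·(-0.48375)+1/2·(-0.418125)≈-0.499313
n=4: y≈-0.499313, sp=-1, e=sp−y≈-0.500688; I≈-3.991938, D=e−e_prev≈0.015563; u=3/4·(-0.500688)+0·(-3.991938)+3/4·0.015563≈-0.363844; next y=3/5·(-0.499313)+1/2·(-0.363844)≈-0.481509
n=5: y≈-0.481509, sp=-1, e=sp−y≈-0.518491; I≈-4.510428, D=e−e_prev≈-0.017803; u=3/4·(-0.518491)+0·(-4.510428)+3/4·(-0.017803)≈-0.402220; next y=3/5·(-0.481509)+1/2·(-0.402220)≈-0.490016
n=6: y≈-0.490016, sp=-1, e=sp−y≈-0.509984; I≈-5.020412, D=e−e_prev≈0.008506; u=3/4·(-0.509984)+0·(-5.020412)+3/4·0.008506≈-0.376108; next y=3/5·(-0.490016)+1/2·(-0.376108)≈-0.482064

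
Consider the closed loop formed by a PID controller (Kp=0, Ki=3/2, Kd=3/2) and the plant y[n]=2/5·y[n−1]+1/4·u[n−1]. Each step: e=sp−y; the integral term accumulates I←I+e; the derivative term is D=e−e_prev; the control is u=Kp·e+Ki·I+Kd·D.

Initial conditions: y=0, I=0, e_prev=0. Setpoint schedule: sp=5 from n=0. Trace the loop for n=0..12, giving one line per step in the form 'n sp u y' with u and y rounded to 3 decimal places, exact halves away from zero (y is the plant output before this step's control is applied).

(exact arithmetic carried between steps; '≈' marks a value shown rounded to 6 d.p. or computed from one; I and e_prev carry over from the previous line; the table rounds u and y to 3 d.p., halves away from zero)
n=0: y=0, sp=5, e=sp−y=5; I=5, D=e−e_prev=5; u=0·5+3/2·5+3/2·5=15; next y=2/5·0+1/4·15=3.75
n=1: y=3.75, sp=5, e=sp−y=1.25; I=6.25, D=e−e_prev=-3.75; u=0·1.25+3/2·6.25+3/2·(-3.75)=3.75; next y=2/5·3.75+1/4·3.75=2.4375
n=2: y=2.4375, sp=5, e=sp−y=2.5625; I=8.8125, D=e−e_prev=1.3125; u=0·2.5625+3/2·8.8125+3/2·1.3125=15.1875; next y=2/5·2.4375+1/4·15.1875=4.771875
n=3: y=4.771875, sp=5, e=sp−y=0.228125; I=9.040625, D=e−e_prev=-2.334375; u=0·0.228125+3/2·9.040625+3/2·(-2.334375)=10.059375; next y=2/5·4.771875+1/4·10.059375≈4.423594
n=4: y≈4.423594, sp=5, e=sp−y≈0.576406; I≈9.617031, D=e−e_prev≈0.348281; u=0·0.576406+3/2·9.617031+3/2·0.348281≈14.947969; next y=2/5·4.423594+1/4·14.947969≈5.506430
n=5: y≈5.506430, sp=5, e=sp−y≈-0.506430; I≈9.110602, D=e−e_prev≈-1.082836; u=0·(-0.506430)+3/2·9.110602+3/2·(-1.082836)≈12.041648; next y=2/5·5.506430+1/4·12.041648≈5.212984
n=6: y≈5.212984, sp=5, e=sp−y≈-0.212984; I≈8.897618, D=e−e_prev≈0.293446; u=0·(-0.212984)+3/2·8.897618+3/2·0.293446≈13.786595; next y=2/5·5.212984+1/4·13.786595≈5.531842
n=7: y≈5.531842, sp=5, e=sp−y≈-0.531842; I≈8.365775, D=e−e_prev≈-0.318858; u=0·(-0.531842)+3/2·8.365775+3/2·(-0.318858)≈12.070375; next y=2/5·5.531842+1/4·12.070375≈5.230331
n=8: y≈5.230331, sp=5, e=sp−y≈-0.230331; I≈8.135444, D=e−e_prev≈0.301512; u=0·(-0.230331)+3/2·8.135444+3/2·0.301512≈12.655434; next y=2/5·5.230331+1/4·12.655434≈5.255991
n=9: y≈5.255991, sp=5, e=sp−y≈-0.255991; I≈7.879454, D=e−e_prev≈-0.025660; u=0·(-0.255991)+3/2·7.879454+3/2·(-0.025660)≈11.780690; next y=2/5·5.255991+1/4·11.780690≈5.047569
n=10: y≈5.047569, sp=5, e=sp−y≈-0.047569; I≈7.831885, D=e−e_prev≈0.208422; u=0·(-0.047569)+3/2·7.831885+3/2·0.208422≈12.060460; next y=2/5·5.047569+1/4·12.060460≈5.034143
n=11: y≈5.034143, sp=5, e=sp−y≈-0.034143; I≈7.797742, D=e−e_prev≈0.013426; u=0·(-0.034143)+3/2·7.797742+3/2·0.013426≈11.716753; next y=2/5·5.034143+1/4·11.716753≈4.942845
n=12: y≈4.942845, sp=5, e=sp−y≈0.057155; I≈7.854897, D=e−e_prev≈0.091297; u=0·0.057155+3/2·7.854897+3/2·0.091297≈11.919291; next y=2/5·4.942845+1/4·11.919291≈4.956961

0 5 15.000 0.000
1 5 3.750 3.750
2 5 15.188 2.438
3 5 10.059 4.772
4 5 14.948 4.424
5 5 12.042 5.506
6 5 13.787 5.213
7 5 12.070 5.532
8 5 12.655 5.230
9 5 11.781 5.256
10 5 12.060 5.048
11 5 11.717 5.034
12 5 11.919 4.943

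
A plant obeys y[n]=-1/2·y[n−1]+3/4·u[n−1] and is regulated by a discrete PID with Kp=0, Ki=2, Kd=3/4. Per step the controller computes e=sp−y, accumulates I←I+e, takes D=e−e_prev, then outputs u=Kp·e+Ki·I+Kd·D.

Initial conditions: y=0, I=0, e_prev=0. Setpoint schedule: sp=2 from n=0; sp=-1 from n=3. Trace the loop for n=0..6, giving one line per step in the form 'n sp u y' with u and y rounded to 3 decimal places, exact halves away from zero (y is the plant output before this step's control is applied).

(exact arithmetic carried between steps; '≈' marks a value shown rounded to 6 d.p. or computed from one; I and e_prev carry over from the previous line; the table rounds u and y to 3 d.p., halves away from zero)
n=0: y=0, sp=2, e=sp−y=2; I=2, D=e−e_prev=2; u=0·2+2·2+3/4·2=5.5; next y=-1/2·0+3/4·5.5=4.125
n=1: y=4.125, sp=2, e=sp−y=-2.125; I=-0.125, D=e−e_prev=-4.125; u=0·(-2.125)+2·(-0.125)+3/4·(-4.125)=-3.34375; next y=-1/2·4.125+3/4·(-3.34375)≈-4.570313
n=2: y≈-4.570313, sp=2, e=sp−y≈6.570313; I≈6.445313, D=e−e_prev≈8.695313; u=0·6.570313+2·6.445313+3/4·8.695313≈19.412109; next y=-1/2·(-4.570313)+3/4·19.412109≈16.844238
n=3: y≈16.844238, sp=-1, e=sp−y≈-17.844238; I≈-11.398926, D=e−e_prev≈-24.414551; u=0·(-17.844238)+2·(-11.398926)+3/4·(-24.414551)≈-41.108765; next y=-1/2·16.844238+3/4·(-41.108765)≈-39.253693
n=4: y≈-39.253693, sp=-1, e=sp−y≈38.253693; I≈26.854767, D=e−e_prev≈56.097931; u=0·38.253693+2·26.854767+3/4·56.097931≈95.782982; next y=-1/2·(-39.253693)+3/4·95.782982≈91.464083
n=5: y≈91.464083, sp=-1, e=sp−y≈-92.464083; I≈-65.609316, D=e−e_prev≈-130.717775; u=0·(-92.464083)+2·(-65.609316)+3/4·(-130.717775)≈-229.256963; next y=-1/2·91.464083+3/4·(-229.256963)≈-217.674764
n=6: y≈-217.674764, sp=-1, e=sp−y≈216.674764; I≈151.065448, D=e−e_prev≈309.138847; u=0·216.674764+2·151.065448+3/4·309.138847≈533.985031; next y=-1/2·(-217.674764)+3/4·533.985031≈509.326155

0 2 5.500 0.000
1 2 -3.344 4.125
2 2 19.412 -4.570
3 -1 -41.109 16.844
4 -1 95.783 -39.254
5 -1 -229.257 91.464
6 -1 533.985 -217.675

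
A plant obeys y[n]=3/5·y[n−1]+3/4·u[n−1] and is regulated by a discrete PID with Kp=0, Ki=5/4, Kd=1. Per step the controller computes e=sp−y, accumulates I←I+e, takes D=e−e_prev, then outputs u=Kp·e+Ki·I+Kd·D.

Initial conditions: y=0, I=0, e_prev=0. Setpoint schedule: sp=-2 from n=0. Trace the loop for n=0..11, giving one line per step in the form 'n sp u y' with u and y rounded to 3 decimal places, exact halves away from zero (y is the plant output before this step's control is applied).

0 -2 -4.500 0.000
1 -2 2.594 -3.375
2 -2 -6.477 -0.080
3 -2 5.276 -4.906
4 -2 -9.236 1.014
5 -2 9.414 -6.319
6 -2 -14.093 3.269
7 -2 15.633 -8.608
8 -2 -22.113 6.560
9 -2 25.575 -12.649
10 -2 -34.864 11.592
11 -2 41.653 -19.193

(exact arithmetic carried between steps; '≈' marks a value shown rounded to 6 d.p. or computed from one; I and e_prev carry over from the previous line; the table rounds u and y to 3 d.p., halves away from zero)
n=0: y=0, sp=-2, e=sp−y=-2; I=-2, D=e−e_prev=-2; u=0·(-2)+5/4·(-2)+1·(-2)=-4.5; next y=3/5·0+3/4·(-4.5)=-3.375
n=1: y=-3.375, sp=-2, e=sp−y=1.375; I=-0.625, D=e−e_prev=3.375; u=0·1.375+5/4·(-0.625)+1·3.375=2.59375; next y=3/5·(-3.375)+3/4·2.59375≈-0.079688
n=2: y≈-0.079688, sp=-2, e=sp−y≈-1.920313; I≈-2.545313, D=e−e_prev≈-3.295313; u=0·(-1.920313)+5/4·(-2.545313)+1·(-3.295313)≈-6.476953; next y=3/5·(-0.079688)+3/4·(-6.476953)≈-4.905527
n=3: y≈-4.905527, sp=-2, e=sp−y≈2.905527; I≈0.360215, D=e−e_prev≈4.825840; u=0·2.905527+5/4·0.360215+1·4.825840≈5.276108; next y=3/5·(-4.905527)+3/4·5.276108≈1.013765
n=4: y≈1.013765, sp=-2, e=sp−y≈-3.013765; I≈-2.653550, D=e−e_prev≈-5.919292; u=0·(-3.013765)+5/4·(-2.653550)+1·(-5.919292)≈-9.236230; next y=3/5·1.013765+3/4·(-9.236230)≈-6.318913
n=5: y≈-6.318913, sp=-2, e=sp−y≈4.318913; I≈1.665363, D=e−e_prev≈7.332678; u=0·4.318913+5/4·1.665363+1·7.332678≈9.414383; next y=3/5·(-6.318913)+3/4·9.414383≈3.269439
n=6: y≈3.269439, sp=-2, e=sp−y≈-5.269439; I≈-3.604075, D=e−e_prev≈-9.588352; u=0·(-5.269439)+5/4·(-3.604075)+1·(-9.588352)≈-14.093447; next y=3/5·3.269439+3/4·(-14.093447)≈-8.608422
n=7: y≈-8.608422, sp=-2, e=sp−y≈6.608422; I≈3.004346, D=e−e_prev≈11.877860; u=0·6.608422+5/4·3.004346+1·11.877860≈15.633293; next y=3/5·(-8.608422)+3/4·15.633293≈6.559917
n=8: y≈6.559917, sp=-2, e=sp−y≈-8.559917; I≈-5.555571, D=e−e_prev≈-15.168339; u=0·(-8.559917)+5/4·(-5.555571)+1·(-15.168339)≈-22.112802; next y=3/5·6.559917+3/4·(-22.112802)≈-12.648651
n=9: y≈-12.648651, sp=-2, e=sp−y≈10.648651; I≈5.093081, D=e−e_prev≈19.208568; u=0·10.648651+5/4·5.093081+1·19.208568≈25.574919; next y=3/5·(-12.648651)+3/4·25.574919≈11.591998
n=10: y≈11.591998, sp=-2, e=sp−y≈-13.591998; I≈-8.498918, D=e−e_prev≈-24.240650; u=0·(-13.591998)+5/4·(-8.498918)+1·(-24.240650)≈-34.864297; next y=3/5·11.591998+3/4·(-34.864297)≈-19.193024
n=11: y≈-19.193024, sp=-2, e=sp−y≈17.193024; I≈8.694106, D=e−e_prev≈30.785022; u=0·17.193024+5/4·8.694106+1·30.785022≈41.652655; next y=3/5·(-19.193024)+3/4·41.652655≈19.723677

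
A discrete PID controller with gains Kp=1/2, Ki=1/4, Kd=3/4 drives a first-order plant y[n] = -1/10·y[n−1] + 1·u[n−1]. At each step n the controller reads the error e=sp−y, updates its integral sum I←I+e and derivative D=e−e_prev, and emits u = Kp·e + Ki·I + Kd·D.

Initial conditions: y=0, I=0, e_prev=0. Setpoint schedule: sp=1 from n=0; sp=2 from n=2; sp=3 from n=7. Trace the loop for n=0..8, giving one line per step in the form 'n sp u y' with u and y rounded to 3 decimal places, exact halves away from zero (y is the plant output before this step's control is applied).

(exact arithmetic carried between steps; '≈' marks a value shown rounded to 6 d.p. or computed from one; I and e_prev carry over from the previous line; the table rounds u and y to 3 d.p., halves away from zero)
n=0: y=0, sp=1, e=sp−y=1; I=1, D=e−e_prev=1; u=1/2·1+1/4·1+3/4·1=1.5; next y=-1/10·0+1·1.5=1.5
n=1: y=1.5, sp=1, e=sp−y=-0.5; I=0.5, D=e−e_prev=-1.5; u=1/2·(-0.5)+1/4·0.5+3/4·(-1.5)=-1.25; next y=-1/10·1.5+1·(-1.25)=-1.4
n=2: y=-1.4, sp=2, e=sp−y=3.4; I=3.9, D=e−e_prev=3.9; u=1/2·3.4+1/4·3.9+3/4·3.9=5.6; next y=-1/10·(-1.4)+1·5.6=5.74
n=3: y=5.74, sp=2, e=sp−y=-3.74; I=0.16, D=e−e_prev=-7.14; u=1/2·(-3.74)+1/4·0.16+3/4·(-7.14)=-7.185; next y=-1/10·5.74+1·(-7.185)=-7.759
n=4: y=-7.759, sp=2, e=sp−y=9.759; I=9.919, D=e−e_prev=13.499; u=1/2·9.759+1/4·9.919+3/4·13.499=17.4835; next y=-1/10·(-7.759)+1·17.4835=18.2594
n=5: y=18.2594, sp=2, e=sp−y=-16.2594; I=-6.3404, D=e−e_prev=-26.0184; u=1/2·(-16.2594)+1/4·(-6.3404)+3/4·(-26.0184)=-29.2286; next y=-1/10·18.2594+1·(-29.2286)=-31.05454
n=6: y=-31.05454, sp=2, e=sp−y=33.05454; I=26.71414, D=e−e_prev=49.31394; u=1/2·33.05454+1/4·26.71414+3/4·49.31394=60.19126; next y=-1/10·(-31.05454)+1·60.19126=63.296714
n=7: y=63.296714, sp=3, e=sp−y=-60.296714; I=-33.582574, D=e−e_prev=-93.351254; u=1/2·(-60.296714)+1/4·(-33.582574)+3/4·(-93.351254)=-108.557441; next y=-1/10·63.296714+1·(-108.557441)≈-114.887112
n=8: y≈-114.887112, sp=3, e=sp−y≈117.887112; I≈84.304538, D=e−e_prev≈178.183826; u=1/2·117.887112+1/4·84.304538+3/4·178.183826≈213.657561; next y=-1/10·(-114.887112)+1·213.657561≈225.146272

0 1 1.500 0.000
1 1 -1.250 1.500
2 2 5.600 -1.400
3 2 -7.185 5.740
4 2 17.484 -7.759
5 2 -29.229 18.259
6 2 60.191 -31.055
7 3 -108.557 63.297
8 3 213.658 -114.887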